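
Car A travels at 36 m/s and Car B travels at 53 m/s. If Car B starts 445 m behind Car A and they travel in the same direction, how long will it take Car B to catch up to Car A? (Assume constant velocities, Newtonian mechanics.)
Relative speed: v_rel = 53 - 36 = 17 m/s
Time to catch: t = d₀/v_rel = 445/17 = 26.18 s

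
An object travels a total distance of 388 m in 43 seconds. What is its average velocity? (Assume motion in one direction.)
v_avg = Δd / Δt = 388 / 43 = 9.02 m/s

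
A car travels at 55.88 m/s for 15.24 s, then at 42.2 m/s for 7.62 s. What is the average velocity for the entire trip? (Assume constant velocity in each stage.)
d₁ = v₁t₁ = 55.88 × 15.24 = 851.611 m
d₂ = v₂t₂ = 42.2 × 7.62 = 321.564 m
d_total = 1173.18 m, t_total = 22.86 s
v_avg = d_total/t_total = 1173.18/22.86 = 51.32 m/s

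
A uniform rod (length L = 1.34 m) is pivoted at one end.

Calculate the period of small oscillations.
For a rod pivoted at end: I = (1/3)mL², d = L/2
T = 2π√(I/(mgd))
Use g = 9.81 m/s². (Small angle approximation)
I/m = (1/3)L² = 0.5985 m²; d = L/2 = 0.67 m
T = 2π√(I/(mgd)) = 2π√(0.5985/(9.81×0.67)) = 1.896 s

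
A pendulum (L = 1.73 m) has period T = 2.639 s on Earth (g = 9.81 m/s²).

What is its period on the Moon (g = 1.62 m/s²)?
T = 2π√(L/g), so T_moon/T_earth = √(g_earth/g_moon)
T_moon = 2π√(1.73/1.62) = 6.493 s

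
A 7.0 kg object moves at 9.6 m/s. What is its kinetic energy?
KE = ½mv² = ½×7.0×9.6² = 322.56 J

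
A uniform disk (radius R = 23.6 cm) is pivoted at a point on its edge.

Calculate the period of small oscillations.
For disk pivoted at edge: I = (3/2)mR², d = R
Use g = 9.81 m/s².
I/m = (3/2)R² = 0.08354 m²; d = R = 0.236 m
T = 2π√((3/2)R²/(gR)) = 2π√(3R/(2g)) = 1.194 s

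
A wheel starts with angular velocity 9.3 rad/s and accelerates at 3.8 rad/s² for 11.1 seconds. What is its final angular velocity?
ω = ω₀ + αt = 9.3 + 3.8 × 11.1 = 51.48 rad/s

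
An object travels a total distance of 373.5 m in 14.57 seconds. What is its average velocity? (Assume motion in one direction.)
v_avg = Δd / Δt = 373.5 / 14.57 = 25.63 m/s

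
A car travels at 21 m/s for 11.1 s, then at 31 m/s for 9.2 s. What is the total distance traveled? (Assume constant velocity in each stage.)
d₁ = v₁t₁ = 21 × 11.1 = 233.1 m
d₂ = v₂t₂ = 31 × 9.2 = 285.2 m
d_total = 233.1 + 285.2 = 518.3 m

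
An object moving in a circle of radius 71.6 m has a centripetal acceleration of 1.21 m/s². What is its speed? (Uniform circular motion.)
v = √(a_c × r) = √(1.21 × 71.6) = 9.31 m/s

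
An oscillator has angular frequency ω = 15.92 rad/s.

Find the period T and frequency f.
T = 2π/ω = 2π/15.92 = 0.3947 s; f = ω/2π = 2.534 Hz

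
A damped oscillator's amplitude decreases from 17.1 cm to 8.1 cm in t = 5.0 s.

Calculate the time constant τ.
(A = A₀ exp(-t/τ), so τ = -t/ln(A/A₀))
A/A₀ = 8.1/17.1 = 0.4737; ln(A/A₀) = -0.7472
τ = −t/ln(A/A₀) = −5.0/-0.7472 = 6.692 s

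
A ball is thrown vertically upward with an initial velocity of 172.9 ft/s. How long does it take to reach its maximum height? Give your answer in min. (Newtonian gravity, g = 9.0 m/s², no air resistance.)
t_up = v₀/g (with unit conversion) = 0.09759 min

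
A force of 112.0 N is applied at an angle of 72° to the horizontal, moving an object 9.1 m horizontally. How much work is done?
W = Fd cosθ = 112.0×9.1×cos(72°) = 314.95 J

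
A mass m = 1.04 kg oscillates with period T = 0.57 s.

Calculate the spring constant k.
T = 2π√(m/k) → k = m(2π/T)² = 1.04×(2π/0.57)² = 126.4 N/m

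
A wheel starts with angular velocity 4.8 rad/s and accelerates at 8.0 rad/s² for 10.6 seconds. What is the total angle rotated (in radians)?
θ = ω₀t + ½αt² = 4.8×10.6 + ½×8.0×10.6² = 500.32 rad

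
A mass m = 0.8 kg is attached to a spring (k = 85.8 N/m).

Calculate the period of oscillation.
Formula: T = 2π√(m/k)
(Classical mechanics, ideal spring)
T = 2π√(m/k) = 2π√(0.8/85.8) = 0.6067 s; f = 1/T = 1.648 Hz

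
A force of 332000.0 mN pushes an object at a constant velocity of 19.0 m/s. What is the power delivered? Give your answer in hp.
P = Fv = 332 N × 19 m/s = 6308 W = 8.459 hp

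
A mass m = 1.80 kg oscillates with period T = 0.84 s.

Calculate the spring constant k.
T = 2π√(m/k) → k = m(2π/T)² = 1.8×(2π/0.84)² = 100.7 N/m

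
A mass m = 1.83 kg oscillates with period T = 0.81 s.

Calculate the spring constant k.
T = 2π√(m/k) → k = m(2π/T)² = 1.83×(2π/0.81)² = 110.1 N/m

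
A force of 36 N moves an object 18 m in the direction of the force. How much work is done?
W = Fd = 36×18 = 648.0 J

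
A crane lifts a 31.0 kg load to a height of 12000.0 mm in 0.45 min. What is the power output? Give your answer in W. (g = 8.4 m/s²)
W = mgh = 31×8.4×12 = 3125 J
P = W/t = 3125/27 = 115.7 W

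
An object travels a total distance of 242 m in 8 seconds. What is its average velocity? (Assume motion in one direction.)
v_avg = Δd / Δt = 242 / 8 = 30.25 m/s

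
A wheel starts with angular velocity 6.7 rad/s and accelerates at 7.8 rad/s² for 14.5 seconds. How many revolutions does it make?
θ = ω₀t + ½αt² = 6.7×14.5 + ½×7.8×14.5² = 917.12 rad
Revolutions = θ/(2π) = 917.12/(2π) = 145.96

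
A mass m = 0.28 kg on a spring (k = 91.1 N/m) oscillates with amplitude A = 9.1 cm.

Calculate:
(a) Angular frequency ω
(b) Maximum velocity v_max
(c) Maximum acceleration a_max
ω = √(k/m) = √(91.1/0.28) = 18.04 rad/s
v_max = ωA = 18.04×0.091 = 1.641 m/s
a_max = ω²A = 18.04²×0.091 = 29.61 m/s²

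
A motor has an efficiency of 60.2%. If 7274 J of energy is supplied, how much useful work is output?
W_out = η × W_in = 0.602 × 7274 = 4378.9 J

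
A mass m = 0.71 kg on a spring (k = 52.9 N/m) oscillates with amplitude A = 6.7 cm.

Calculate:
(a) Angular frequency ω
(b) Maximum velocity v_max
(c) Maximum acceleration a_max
ω = √(k/m) = √(52.9/0.71) = 8.632 rad/s
v_max = ωA = 8.632×0.067 = 0.5783 m/s
a_max = ω²A = 8.632²×0.067 = 4.992 m/s²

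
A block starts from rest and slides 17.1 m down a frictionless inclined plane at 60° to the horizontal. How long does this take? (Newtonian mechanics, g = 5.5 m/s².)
a = g sin(θ) = 5.5 × sin(60°) = 4.76 m/s²
t = √(2d/a) = √(2 × 17.1 / 4.76) = 2.68 s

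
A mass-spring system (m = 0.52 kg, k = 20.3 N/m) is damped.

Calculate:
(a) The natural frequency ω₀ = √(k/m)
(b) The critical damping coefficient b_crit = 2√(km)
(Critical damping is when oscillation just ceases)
ω₀ = √(k/m) = √(20.3/0.52) = 6.248 rad/s
b_crit = 2√(km) = 2√(20.3×0.52) = 6.498 kg/s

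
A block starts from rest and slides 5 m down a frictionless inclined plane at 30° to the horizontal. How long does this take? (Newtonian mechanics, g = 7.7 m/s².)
a = g sin(θ) = 7.7 × sin(30°) = 3.85 m/s²
t = √(2d/a) = √(2 × 5 / 3.85) = 1.61 s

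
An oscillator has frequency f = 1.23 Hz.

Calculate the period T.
T = 1/f = 1/1.23 = 0.813 s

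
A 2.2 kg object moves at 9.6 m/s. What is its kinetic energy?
KE = ½mv² = ½×2.2×9.6² = 101.376 J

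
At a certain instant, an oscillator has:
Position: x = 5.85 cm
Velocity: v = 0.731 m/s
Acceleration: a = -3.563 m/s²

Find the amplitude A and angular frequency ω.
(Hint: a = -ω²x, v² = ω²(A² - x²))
a = −ω²x → ω = √(|a|/x) = √(3.563/0.0585) = 7.804 rad/s
v² = ω²(A² − x²) → A = √(x² + v²/ω²) = √(0.0585² + 0.731²/7.804²) = 0.1104 m = 11.04 cm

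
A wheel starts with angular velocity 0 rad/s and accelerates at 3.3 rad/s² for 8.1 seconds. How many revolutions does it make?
θ = ω₀t + ½αt² = 0×8.1 + ½×3.3×8.1² = 108.26 rad
Revolutions = θ/(2π) = 108.26/(2π) = 17.23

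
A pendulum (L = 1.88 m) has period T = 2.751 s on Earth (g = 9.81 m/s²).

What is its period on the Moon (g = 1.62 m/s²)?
T = 2π√(L/g), so T_moon/T_earth = √(g_earth/g_moon)
T_moon = 2π√(1.88/1.62) = 6.769 s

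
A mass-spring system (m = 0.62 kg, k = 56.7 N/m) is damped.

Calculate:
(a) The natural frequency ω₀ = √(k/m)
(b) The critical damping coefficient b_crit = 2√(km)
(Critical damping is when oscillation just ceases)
ω₀ = √(k/m) = √(56.7/0.62) = 9.563 rad/s
b_crit = 2√(km) = 2√(56.7×0.62) = 11.86 kg/s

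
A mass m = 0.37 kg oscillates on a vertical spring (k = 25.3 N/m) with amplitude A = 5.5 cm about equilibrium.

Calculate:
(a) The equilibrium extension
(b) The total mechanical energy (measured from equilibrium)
x_eq = mg/k = 0.37×9.81/25.3 = 0.1435 m = 14.35 cm
E = ½kA² = ½×25.3×(0.055)² = 0.03827 J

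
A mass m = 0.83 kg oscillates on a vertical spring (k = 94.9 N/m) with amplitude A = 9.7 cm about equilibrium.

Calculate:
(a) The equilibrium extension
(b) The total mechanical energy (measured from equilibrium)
x_eq = mg/k = 0.83×9.81/94.9 = 0.0858 m = 8.58 cm
E = ½kA² = ½×94.9×(0.097)² = 0.4465 J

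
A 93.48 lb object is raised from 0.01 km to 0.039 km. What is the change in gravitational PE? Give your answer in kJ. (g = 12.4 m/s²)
ΔPE = mg(h₂ − h₁) = 42.4 kg × 12.4 m/s² × (39 − 10) m = 1.525e+04 J = 15.25 kJ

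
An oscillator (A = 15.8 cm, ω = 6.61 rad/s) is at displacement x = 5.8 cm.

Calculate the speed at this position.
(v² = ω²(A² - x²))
v = ω√(A² − x²) = 6.61×√(0.158² − 0.058²) = 0.9715 m/s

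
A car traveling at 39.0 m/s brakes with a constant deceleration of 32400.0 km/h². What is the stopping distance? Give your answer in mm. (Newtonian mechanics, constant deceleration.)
d = v₀² / (2a) (with unit conversion) = 304200.0 mm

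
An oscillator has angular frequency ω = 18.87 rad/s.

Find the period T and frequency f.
T = 2π/ω = 2π/18.87 = 0.333 s; f = ω/2π = 3.003 Hz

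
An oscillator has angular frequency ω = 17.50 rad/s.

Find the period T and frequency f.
T = 2π/ω = 2π/17.5 = 0.359 s; f = ω/2π = 2.785 Hz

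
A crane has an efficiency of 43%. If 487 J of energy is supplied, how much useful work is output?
W_out = η × W_in = 0.43 × 487 = 209.41 J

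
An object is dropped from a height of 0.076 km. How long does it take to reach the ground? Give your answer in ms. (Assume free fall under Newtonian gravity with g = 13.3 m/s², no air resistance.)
t = √(2h/g) (with unit conversion) = 3381.0 ms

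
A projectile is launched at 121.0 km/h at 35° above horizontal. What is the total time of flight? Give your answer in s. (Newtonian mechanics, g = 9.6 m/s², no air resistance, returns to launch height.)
T = 2v₀sin(θ)/g (with unit conversion) = 4.016 s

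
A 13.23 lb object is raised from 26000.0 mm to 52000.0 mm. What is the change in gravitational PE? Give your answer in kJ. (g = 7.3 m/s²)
ΔPE = mg(h₂ − h₁) = 6.001 kg × 7.3 m/s² × (52 − 26) m = 1139 J = 1.139 kJ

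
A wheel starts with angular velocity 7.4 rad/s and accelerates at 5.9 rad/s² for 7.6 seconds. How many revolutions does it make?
θ = ω₀t + ½αt² = 7.4×7.6 + ½×5.9×7.6² = 226.63 rad
Revolutions = θ/(2π) = 226.63/(2π) = 36.07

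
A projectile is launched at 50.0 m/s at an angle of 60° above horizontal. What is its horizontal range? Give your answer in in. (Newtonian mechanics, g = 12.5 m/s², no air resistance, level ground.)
R = v₀² sin(2θ) / g (with unit conversion) = 6819.0 in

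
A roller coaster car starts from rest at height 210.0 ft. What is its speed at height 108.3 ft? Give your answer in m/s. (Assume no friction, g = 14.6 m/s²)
mgh₁ = ½mv₂² + mgh₂ → v₂ = √(2g(h₁−h₂)) = √(2×14.6×(64.01−33.01)) = 30.09 m/s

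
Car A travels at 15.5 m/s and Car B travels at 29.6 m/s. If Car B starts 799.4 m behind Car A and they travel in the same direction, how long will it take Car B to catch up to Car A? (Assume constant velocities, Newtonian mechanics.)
Relative speed: v_rel = 29.6 - 15.5 = 14.1 m/s
Time to catch: t = d₀/v_rel = 799.4/14.1 = 56.7 s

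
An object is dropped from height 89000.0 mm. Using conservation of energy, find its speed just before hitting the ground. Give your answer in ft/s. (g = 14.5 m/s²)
mgh = ½mv² → v = √(2gh) = √(2×14.5×89) = 50.8 m/s = 166.7 ft/s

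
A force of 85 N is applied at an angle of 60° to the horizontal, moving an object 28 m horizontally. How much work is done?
W = Fd cosθ = 85×28×cos(60°) = 1190.0 J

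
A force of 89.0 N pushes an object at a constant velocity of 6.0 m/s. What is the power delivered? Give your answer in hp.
P = Fv = 89 N × 6 m/s = 534 W = 0.7161 hp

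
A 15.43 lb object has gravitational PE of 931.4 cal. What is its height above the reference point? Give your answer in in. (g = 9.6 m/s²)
PE = mgh → h = PE/(mg) = 3897 J / (6.999 kg × 9.6 m/s²) = 58 m = 2283.0 in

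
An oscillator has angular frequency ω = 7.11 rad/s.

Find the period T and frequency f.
T = 2π/ω = 2π/7.11 = 0.8837 s; f = ω/2π = 1.132 Hz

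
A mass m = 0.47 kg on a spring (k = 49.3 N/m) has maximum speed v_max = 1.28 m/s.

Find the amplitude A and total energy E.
½mv²_max = ½kA² → A = v_max√(m/k) = 1.28×√(0.47/49.3) = 0.125 m = 12.5 cm
E = ½mv²_max = ½×0.47×1.28² = 0.385 J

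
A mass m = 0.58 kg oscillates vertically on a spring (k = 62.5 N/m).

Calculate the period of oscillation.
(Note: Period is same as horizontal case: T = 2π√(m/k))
T = 2π√(m/k) = 2π√(0.58/62.5) = 0.6053 s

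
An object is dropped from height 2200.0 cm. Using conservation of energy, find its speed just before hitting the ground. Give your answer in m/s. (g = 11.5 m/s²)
mgh = ½mv² → v = √(2gh) = √(2×11.5×22) = 22.49 m/s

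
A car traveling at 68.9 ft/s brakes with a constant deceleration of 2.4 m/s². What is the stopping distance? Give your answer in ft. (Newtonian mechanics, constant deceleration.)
d = v₀² / (2a) (with unit conversion) = 301.4 ft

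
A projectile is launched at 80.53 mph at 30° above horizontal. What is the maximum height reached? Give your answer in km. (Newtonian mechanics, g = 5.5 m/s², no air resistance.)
H = v₀²sin²(θ)/(2g) (with unit conversion) = 0.02945 km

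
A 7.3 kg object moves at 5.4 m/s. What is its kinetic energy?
KE = ½mv² = ½×7.3×5.4² = 106.434 J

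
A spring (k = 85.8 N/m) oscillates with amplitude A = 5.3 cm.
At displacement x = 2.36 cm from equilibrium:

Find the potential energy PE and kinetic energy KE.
E_total = ½kA² = ½×85.8×(0.053)² = 0.1205 J
PE = ½kx² = ½×85.8×(0.0236)² = 0.02389 J
KE = E_total − PE = 0.09661 J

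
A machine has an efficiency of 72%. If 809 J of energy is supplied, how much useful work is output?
W_out = η × W_in = 0.72 × 809 = 582.48 J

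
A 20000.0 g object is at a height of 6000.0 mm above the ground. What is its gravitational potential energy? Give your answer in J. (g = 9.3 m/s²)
PE = mgh = 20 kg × 9.3 m/s² × 6 m = 1116 J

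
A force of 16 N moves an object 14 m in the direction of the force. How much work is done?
W = Fd = 16×14 = 224.0 J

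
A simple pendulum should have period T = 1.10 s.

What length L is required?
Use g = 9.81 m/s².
T = 2π√(L/g) → L = g(T/2π)² = 9.81×(1.1/2π)² = 0.3007 m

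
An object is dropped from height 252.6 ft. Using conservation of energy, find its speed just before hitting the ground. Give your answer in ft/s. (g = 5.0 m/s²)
mgh = ½mv² → v = √(2gh) = √(2×5.0×76.99) = 27.75 m/s = 91.04 ft/s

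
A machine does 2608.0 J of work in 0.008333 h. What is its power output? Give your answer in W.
P = W/t = 2608 J / 30 s = 86.94 W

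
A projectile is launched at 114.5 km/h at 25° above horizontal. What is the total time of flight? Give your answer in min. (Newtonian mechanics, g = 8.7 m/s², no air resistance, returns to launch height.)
T = 2v₀sin(θ)/g (with unit conversion) = 0.0515 min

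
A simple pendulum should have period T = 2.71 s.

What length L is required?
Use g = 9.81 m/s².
T = 2π√(L/g) → L = g(T/2π)² = 9.81×(2.71/2π)² = 1.825 m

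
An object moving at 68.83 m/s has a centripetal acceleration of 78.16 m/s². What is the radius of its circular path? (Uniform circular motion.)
r = v²/a_c = 68.83²/78.16 = 60.61 m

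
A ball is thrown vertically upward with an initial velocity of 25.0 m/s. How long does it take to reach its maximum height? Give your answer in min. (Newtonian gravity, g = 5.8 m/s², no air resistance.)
t_up = v₀/g (with unit conversion) = 0.07184 min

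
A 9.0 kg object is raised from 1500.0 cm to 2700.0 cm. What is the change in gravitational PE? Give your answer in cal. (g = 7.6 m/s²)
ΔPE = mg(h₂ − h₁) = 9 kg × 7.6 m/s² × (27 − 15) m = 820.8 J = 196.2 cal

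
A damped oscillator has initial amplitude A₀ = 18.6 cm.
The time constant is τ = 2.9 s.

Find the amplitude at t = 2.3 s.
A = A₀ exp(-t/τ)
A = A₀ exp(−t/τ) = 18.6×exp(−2.3/2.9) = 8.415 cm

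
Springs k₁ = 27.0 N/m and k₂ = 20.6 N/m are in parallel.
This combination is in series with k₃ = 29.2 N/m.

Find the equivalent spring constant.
k₁₂ = k₁ + k₂ = 47.6 N/m (parallel)
1/k_eq = 1/k₁₂ + 1/k₃ → k_eq = 18.1 N/m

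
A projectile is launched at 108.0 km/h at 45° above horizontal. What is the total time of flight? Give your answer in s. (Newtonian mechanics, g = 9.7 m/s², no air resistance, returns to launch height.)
T = 2v₀sin(θ)/g (with unit conversion) = 4.374 s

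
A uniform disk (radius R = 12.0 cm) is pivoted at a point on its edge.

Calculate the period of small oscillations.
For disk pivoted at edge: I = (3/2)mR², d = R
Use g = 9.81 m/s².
I/m = (3/2)R² = 0.0216 m²; d = R = 0.12 m
T = 2π√((3/2)R²/(gR)) = 2π√(3R/(2g)) = 0.8511 s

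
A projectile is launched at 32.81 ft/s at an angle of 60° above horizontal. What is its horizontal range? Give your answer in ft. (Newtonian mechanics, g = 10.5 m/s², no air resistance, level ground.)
R = v₀² sin(2θ) / g (with unit conversion) = 27.06 ft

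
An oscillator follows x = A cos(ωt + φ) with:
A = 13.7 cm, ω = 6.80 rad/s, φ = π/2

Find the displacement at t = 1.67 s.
x = A cos(ωt + φ) = 13.7×cos(6.8×1.67 + π/2) = 12.82 cm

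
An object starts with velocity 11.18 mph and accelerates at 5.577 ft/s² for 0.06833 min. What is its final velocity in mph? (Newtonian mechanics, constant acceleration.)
v = v₀ + at (with unit conversion) = 26.77 mph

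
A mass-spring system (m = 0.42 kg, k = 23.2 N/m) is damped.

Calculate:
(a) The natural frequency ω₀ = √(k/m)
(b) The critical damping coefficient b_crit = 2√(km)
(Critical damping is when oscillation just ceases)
ω₀ = √(k/m) = √(23.2/0.42) = 7.432 rad/s
b_crit = 2√(km) = 2√(23.2×0.42) = 6.243 kg/s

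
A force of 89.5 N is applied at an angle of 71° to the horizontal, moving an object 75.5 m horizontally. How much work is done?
W = Fd cosθ = 89.5×75.5×cos(71°) = 2199.9 J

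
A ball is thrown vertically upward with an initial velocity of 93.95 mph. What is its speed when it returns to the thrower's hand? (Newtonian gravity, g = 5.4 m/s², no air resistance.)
By conservation of energy, the ball returns at the same speed = 93.95 mph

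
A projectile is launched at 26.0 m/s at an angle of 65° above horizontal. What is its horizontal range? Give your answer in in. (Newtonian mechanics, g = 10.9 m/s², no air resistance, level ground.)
R = v₀² sin(2θ) / g (with unit conversion) = 1870.0 in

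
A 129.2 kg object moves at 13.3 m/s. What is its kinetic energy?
KE = ½mv² = ½×129.2×13.3² = 11427.09 J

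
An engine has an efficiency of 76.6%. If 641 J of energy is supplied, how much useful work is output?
W_out = η × W_in = 0.766 × 641 = 491.01 J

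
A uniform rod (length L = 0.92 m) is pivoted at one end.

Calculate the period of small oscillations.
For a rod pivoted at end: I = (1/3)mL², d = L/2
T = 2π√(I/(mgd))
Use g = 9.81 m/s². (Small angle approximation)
I/m = (1/3)L² = 0.2821 m²; d = L/2 = 0.46 m
T = 2π√(I/(mgd)) = 2π√(0.2821/(9.81×0.46)) = 1.571 s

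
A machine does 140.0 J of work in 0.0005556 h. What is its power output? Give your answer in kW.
P = W/t = 140 J / 2 s = 69.99 W = 0.06999 kW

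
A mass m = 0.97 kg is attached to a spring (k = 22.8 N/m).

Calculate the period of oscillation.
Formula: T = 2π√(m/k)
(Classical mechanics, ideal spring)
T = 2π√(m/k) = 2π√(0.97/22.8) = 1.296 s; f = 1/T = 0.7716 Hz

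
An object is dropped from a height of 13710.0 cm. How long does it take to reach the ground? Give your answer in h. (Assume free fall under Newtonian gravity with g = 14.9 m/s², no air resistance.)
t = √(2h/g) (with unit conversion) = 0.001192 h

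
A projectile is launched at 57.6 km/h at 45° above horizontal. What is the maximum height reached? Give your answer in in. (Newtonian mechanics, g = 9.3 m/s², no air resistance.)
H = v₀²sin²(θ)/(2g) (with unit conversion) = 270.9 in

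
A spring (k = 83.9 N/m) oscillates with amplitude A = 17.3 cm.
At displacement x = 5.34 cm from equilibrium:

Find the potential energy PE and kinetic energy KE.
E_total = ½kA² = ½×83.9×(0.173)² = 1.256 J
PE = ½kx² = ½×83.9×(0.0534)² = 0.1196 J
KE = E_total − PE = 1.136 J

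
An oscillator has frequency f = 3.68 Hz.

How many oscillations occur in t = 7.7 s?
n = f×t = 3.68×7.7 = 28.34 oscillations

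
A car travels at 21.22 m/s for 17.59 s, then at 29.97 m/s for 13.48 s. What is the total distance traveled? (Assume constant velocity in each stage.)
d₁ = v₁t₁ = 21.22 × 17.59 = 373.26 m
d₂ = v₂t₂ = 29.97 × 13.48 = 403.996 m
d_total = 373.26 + 403.996 = 777.26 m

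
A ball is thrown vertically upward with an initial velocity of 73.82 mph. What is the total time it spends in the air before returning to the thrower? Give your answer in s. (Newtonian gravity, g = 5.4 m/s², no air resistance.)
t_total = 2v₀/g (with unit conversion) = 12.22 s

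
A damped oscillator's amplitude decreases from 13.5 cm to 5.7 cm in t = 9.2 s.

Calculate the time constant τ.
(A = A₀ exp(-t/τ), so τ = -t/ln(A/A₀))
A/A₀ = 5.7/13.5 = 0.4222; ln(A/A₀) = -0.8622
τ = −t/ln(A/A₀) = −9.2/-0.8622 = 10.67 s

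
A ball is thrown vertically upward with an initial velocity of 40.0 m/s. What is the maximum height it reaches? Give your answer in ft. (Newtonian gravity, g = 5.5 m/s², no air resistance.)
h_max = v₀²/(2g) (with unit conversion) = 477.2 ft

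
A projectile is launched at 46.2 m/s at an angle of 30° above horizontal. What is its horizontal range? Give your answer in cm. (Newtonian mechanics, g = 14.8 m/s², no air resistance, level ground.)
R = v₀² sin(2θ) / g (with unit conversion) = 12490.0 cm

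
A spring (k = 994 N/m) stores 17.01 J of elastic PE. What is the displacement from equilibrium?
PE = ½kx² → x = √(2PE/k) = √(2×17.01/994) = 0.185 m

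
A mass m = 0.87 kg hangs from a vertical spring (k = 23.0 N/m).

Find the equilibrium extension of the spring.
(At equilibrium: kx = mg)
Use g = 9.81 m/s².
x_eq = mg/k = 0.87×9.81/23.0 = 0.3711 m = 37.11 cm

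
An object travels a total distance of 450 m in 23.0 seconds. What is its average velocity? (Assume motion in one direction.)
v_avg = Δd / Δt = 450 / 23.0 = 19.57 m/s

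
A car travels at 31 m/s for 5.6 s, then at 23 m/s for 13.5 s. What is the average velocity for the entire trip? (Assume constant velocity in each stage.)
d₁ = v₁t₁ = 31 × 5.6 = 173.6 m
d₂ = v₂t₂ = 23 × 13.5 = 310.5 m
d_total = 484.1 m, t_total = 19.1 s
v_avg = d_total/t_total = 484.1/19.1 = 25.35 m/s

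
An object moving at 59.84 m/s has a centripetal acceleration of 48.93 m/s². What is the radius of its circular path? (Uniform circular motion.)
r = v²/a_c = 59.84²/48.93 = 73.18 m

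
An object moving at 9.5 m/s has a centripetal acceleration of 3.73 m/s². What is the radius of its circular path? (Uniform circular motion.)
r = v²/a_c = 9.5²/3.73 = 24.2 m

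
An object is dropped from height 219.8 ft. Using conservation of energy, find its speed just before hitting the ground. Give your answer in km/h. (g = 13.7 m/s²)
mgh = ½mv² → v = √(2gh) = √(2×13.7×67) = 42.84 m/s = 154.2 km/h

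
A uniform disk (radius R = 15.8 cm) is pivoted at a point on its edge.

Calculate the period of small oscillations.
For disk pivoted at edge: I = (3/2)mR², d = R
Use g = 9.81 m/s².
I/m = (3/2)R² = 0.03745 m²; d = R = 0.158 m
T = 2π√((3/2)R²/(gR)) = 2π√(3R/(2g)) = 0.9766 s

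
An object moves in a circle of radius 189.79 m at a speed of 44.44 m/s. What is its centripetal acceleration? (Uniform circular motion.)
a_c = v²/r = 44.44²/189.79 = 1974.91/189.79 = 10.41 m/s²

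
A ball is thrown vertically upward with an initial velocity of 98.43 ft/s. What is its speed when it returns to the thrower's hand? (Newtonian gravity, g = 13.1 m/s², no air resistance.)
By conservation of energy, the ball returns at the same speed = 98.43 ft/s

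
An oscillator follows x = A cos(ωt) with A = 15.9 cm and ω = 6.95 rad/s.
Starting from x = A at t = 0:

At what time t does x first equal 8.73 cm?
cos(ωt) = x/A = 8.73/15.9 = 0.5491
ωt = arccos(0.5491) = 0.9896 rad
t = 0.9896/6.95 = 0.1424 s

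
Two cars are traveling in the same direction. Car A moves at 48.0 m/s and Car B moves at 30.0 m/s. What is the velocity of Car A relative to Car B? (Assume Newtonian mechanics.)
v_rel = v_A - v_B = 48.0 - 30.0 = 18.0 m/s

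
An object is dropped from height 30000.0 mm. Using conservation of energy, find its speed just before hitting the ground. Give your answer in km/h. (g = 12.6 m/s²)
mgh = ½mv² → v = √(2gh) = √(2×12.6×30) = 27.5 m/s = 98.98 km/h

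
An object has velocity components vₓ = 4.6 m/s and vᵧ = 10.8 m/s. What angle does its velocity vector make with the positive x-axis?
θ = arctan(vᵧ/vₓ) = arctan(10.8/4.6) = 66.93°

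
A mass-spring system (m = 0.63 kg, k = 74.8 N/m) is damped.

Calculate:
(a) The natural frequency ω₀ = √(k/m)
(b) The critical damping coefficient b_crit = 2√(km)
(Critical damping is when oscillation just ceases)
ω₀ = √(k/m) = √(74.8/0.63) = 10.9 rad/s
b_crit = 2√(km) = 2√(74.8×0.63) = 13.73 kg/s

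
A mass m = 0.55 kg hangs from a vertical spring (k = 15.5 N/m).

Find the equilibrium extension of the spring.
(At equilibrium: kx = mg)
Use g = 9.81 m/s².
x_eq = mg/k = 0.55×9.81/15.5 = 0.3481 m = 34.81 cm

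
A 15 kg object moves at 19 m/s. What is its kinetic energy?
KE = ½mv² = ½×15×19² = 2707.5 J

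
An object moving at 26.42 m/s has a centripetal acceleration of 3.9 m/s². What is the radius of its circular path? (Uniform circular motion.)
r = v²/a_c = 26.42²/3.9 = 178.98 m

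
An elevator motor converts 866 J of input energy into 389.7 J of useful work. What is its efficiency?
η = W_out/W_in = 389.7/866 = 0.45 = 45.0%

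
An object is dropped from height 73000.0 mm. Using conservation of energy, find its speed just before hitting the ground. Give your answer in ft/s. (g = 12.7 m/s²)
mgh = ½mv² → v = √(2gh) = √(2×12.7×73) = 43.06 m/s = 141.3 ft/s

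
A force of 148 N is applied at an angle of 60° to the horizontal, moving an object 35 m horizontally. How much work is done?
W = Fd cosθ = 148×35×cos(60°) = 2590.0 J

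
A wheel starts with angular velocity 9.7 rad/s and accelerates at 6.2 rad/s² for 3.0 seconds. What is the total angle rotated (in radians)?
θ = ω₀t + ½αt² = 9.7×3.0 + ½×6.2×3.0² = 57.0 rad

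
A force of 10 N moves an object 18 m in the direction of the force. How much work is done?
W = Fd = 10×18 = 180.0 J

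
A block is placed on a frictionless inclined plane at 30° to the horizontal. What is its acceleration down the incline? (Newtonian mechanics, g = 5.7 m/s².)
a = g sin(θ) = 5.7 × sin(30°) = 5.7 × 0.5 = 2.85 m/s²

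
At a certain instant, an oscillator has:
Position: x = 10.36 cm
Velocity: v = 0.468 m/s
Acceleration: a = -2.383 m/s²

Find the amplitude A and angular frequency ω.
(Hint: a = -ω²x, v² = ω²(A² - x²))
a = −ω²x → ω = √(|a|/x) = √(2.383/0.1036) = 4.796 rad/s
v² = ω²(A² − x²) → A = √(x² + v²/ω²) = √(0.1036² + 0.468²/4.796²) = 0.1423 m = 14.23 cm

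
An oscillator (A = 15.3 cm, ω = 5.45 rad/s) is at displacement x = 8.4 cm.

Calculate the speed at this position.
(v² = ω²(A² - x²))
v = ω√(A² − x²) = 5.45×√(0.153² − 0.084²) = 0.6969 m/s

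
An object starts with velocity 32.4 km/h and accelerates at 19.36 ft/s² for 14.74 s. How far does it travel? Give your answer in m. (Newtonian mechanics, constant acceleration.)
d = v₀t + ½at² (with unit conversion) = 773.7 m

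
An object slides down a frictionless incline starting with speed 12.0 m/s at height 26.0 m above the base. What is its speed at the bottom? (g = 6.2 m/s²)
½mv₀² + mgh = ½mv² → v = √(v₀² + 2gh) = √(12² + 2×6.2×26) = 21.6 m/s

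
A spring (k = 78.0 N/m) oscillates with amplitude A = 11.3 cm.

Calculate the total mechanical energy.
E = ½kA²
E = ½kA² = ½×78.0×(0.113)² = 0.498 J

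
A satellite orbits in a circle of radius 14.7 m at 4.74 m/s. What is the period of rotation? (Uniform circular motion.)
T = 2πr/v = 2π×14.7/4.74 = 19.49 s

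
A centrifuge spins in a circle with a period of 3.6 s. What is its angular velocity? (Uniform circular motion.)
ω = 2π/T = 2π/3.6 = 1.7453 rad/s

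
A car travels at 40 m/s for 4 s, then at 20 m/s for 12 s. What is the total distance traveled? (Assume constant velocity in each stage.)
d₁ = v₁t₁ = 40 × 4 = 160 m
d₂ = v₂t₂ = 20 × 12 = 240 m
d_total = 160 + 240 = 400 m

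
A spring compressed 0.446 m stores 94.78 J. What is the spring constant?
PE = ½kx² → k = 2PE/x² = 2×94.78/0.446² = 953.0 N/m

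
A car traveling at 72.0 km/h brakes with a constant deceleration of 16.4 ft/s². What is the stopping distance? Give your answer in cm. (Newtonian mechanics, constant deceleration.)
d = v₀² / (2a) (with unit conversion) = 4001.0 cm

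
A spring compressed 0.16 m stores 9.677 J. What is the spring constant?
PE = ½kx² → k = 2PE/x² = 2×9.677/0.16² = 756.0 N/m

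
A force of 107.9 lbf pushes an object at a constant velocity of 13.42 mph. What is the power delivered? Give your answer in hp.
P = Fv = 480 N × 5.999 m/s = 2879 W = 3.861 hp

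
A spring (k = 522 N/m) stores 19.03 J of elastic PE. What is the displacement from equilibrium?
PE = ½kx² → x = √(2PE/k) = √(2×19.03/522) = 0.27 m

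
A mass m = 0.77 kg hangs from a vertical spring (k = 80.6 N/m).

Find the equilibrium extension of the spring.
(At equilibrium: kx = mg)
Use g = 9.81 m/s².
x_eq = mg/k = 0.77×9.81/80.6 = 0.09372 m = 9.372 cm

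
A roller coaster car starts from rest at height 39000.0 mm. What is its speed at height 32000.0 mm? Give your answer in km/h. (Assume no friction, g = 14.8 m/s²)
mgh₁ = ½mv₂² + mgh₂ → v₂ = √(2g(h₁−h₂)) = √(2×14.8×(39−32)) = 14.39 m/s = 51.82 km/h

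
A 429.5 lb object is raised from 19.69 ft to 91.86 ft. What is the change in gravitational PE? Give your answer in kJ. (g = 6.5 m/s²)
ΔPE = mg(h₂ − h₁) = 194.8 kg × 6.5 m/s² × (28 − 6.002) m = 2.786e+04 J = 27.86 kJ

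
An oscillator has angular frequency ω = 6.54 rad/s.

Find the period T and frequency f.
T = 2π/ω = 2π/6.54 = 0.9607 s; f = ω/2π = 1.041 Hz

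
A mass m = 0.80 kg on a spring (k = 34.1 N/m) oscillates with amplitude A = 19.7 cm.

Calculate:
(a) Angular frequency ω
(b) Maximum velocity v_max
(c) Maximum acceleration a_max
ω = √(k/m) = √(34.1/0.8) = 6.529 rad/s
v_max = ωA = 6.529×0.197 = 1.286 m/s
a_max = ω²A = 6.529²×0.197 = 8.397 m/s²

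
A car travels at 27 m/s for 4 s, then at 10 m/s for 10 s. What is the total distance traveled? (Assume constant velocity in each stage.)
d₁ = v₁t₁ = 27 × 4 = 108 m
d₂ = v₂t₂ = 10 × 10 = 100 m
d_total = 108 + 100 = 208 m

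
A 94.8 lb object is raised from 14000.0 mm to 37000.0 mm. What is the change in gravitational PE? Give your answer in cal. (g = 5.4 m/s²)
ΔPE = mg(h₂ − h₁) = 43 kg × 5.4 m/s² × (37 − 14) m = 5341 J = 1276.0 cal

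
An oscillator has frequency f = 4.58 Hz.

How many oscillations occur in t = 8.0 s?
n = f×t = 4.58×8.0 = 36.64 oscillations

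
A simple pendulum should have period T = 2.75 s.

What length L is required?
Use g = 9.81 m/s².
T = 2π√(L/g) → L = g(T/2π)² = 9.81×(2.75/2π)² = 1.879 m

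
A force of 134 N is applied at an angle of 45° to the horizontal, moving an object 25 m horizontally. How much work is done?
W = Fd cosθ = 134×25×cos(45°) = 2368.8 J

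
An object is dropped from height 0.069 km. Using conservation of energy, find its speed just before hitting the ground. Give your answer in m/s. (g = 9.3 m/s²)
mgh = ½mv² → v = √(2gh) = √(2×9.3×69) = 35.82 m/s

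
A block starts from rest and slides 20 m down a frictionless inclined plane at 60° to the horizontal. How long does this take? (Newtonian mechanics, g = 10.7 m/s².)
a = g sin(θ) = 10.7 × sin(60°) = 9.27 m/s²
t = √(2d/a) = √(2 × 20 / 9.27) = 2.08 s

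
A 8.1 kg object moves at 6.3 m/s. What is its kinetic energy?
KE = ½mv² = ½×8.1×6.3² = 160.7445 J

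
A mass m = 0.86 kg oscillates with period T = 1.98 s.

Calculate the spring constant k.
T = 2π√(m/k) → k = m(2π/T)² = 0.86×(2π/1.98)² = 8.66 N/m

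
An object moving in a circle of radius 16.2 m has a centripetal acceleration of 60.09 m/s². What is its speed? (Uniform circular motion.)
v = √(a_c × r) = √(60.09 × 16.2) = 31.2 m/s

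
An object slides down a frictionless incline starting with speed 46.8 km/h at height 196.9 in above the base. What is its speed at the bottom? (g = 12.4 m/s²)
½mv₀² + mgh = ½mv² → v = √(v₀² + 2gh) = √(13² + 2×12.4×5.001) = 17.12 m/s = 61.63 km/h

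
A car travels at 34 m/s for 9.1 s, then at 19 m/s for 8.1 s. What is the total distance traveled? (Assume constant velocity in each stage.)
d₁ = v₁t₁ = 34 × 9.1 = 309.4 m
d₂ = v₂t₂ = 19 × 8.1 = 153.9 m
d_total = 309.4 + 153.9 = 463.3 m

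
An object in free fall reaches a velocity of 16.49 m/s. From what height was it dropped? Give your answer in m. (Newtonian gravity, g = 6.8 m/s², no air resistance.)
h = v²/(2g) = 19.99 m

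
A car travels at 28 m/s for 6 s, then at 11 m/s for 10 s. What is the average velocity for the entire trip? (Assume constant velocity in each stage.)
d₁ = v₁t₁ = 28 × 6 = 168 m
d₂ = v₂t₂ = 11 × 10 = 110 m
d_total = 278 m, t_total = 16 s
v_avg = d_total/t_total = 278/16 = 17.38 m/s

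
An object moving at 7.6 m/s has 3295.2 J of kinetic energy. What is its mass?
KE = ½mv² → m = 2KE/v² = 2×3295.2/7.6² = 114.1 kg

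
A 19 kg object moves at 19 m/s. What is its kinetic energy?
KE = ½mv² = ½×19×19² = 3429.5 J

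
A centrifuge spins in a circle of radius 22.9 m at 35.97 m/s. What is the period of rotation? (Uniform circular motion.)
T = 2πr/v = 2π×22.9/35.97 = 4.0 s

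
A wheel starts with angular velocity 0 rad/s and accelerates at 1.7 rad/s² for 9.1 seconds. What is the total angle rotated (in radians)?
θ = ω₀t + ½αt² = 0×9.1 + ½×1.7×9.1² = 70.39 rad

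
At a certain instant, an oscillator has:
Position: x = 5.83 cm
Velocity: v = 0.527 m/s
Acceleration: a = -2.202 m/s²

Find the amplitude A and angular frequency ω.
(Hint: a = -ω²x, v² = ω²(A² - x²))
a = −ω²x → ω = √(|a|/x) = √(2.202/0.0583) = 6.146 rad/s
v² = ω²(A² − x²) → A = √(x² + v²/ω²) = √(0.0583² + 0.527²/6.146²) = 0.1037 m = 10.37 cm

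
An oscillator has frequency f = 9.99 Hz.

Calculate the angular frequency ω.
ω = 2πf = 2π×9.99 = 62.77 rad/s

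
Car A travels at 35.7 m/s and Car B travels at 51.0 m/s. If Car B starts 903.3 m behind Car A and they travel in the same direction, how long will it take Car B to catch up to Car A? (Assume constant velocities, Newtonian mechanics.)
Relative speed: v_rel = 51.0 - 35.7 = 15.3 m/s
Time to catch: t = d₀/v_rel = 903.3/15.3 = 59.04 s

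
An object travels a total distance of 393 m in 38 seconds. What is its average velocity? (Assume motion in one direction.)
v_avg = Δd / Δt = 393 / 38 = 10.34 m/s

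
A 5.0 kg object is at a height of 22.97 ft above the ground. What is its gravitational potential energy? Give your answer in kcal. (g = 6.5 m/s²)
PE = mgh = 5 kg × 6.5 m/s² × 7.001 m = 227.5 J = 0.05438 kcal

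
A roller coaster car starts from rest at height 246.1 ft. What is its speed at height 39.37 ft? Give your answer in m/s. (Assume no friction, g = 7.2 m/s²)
mgh₁ = ½mv₂² + mgh₂ → v₂ = √(2g(h₁−h₂)) = √(2×7.2×(75.01−12)) = 30.12 m/s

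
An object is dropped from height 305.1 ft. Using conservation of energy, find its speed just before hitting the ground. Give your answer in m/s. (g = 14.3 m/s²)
mgh = ½mv² → v = √(2gh) = √(2×14.3×92.99) = 51.57 m/s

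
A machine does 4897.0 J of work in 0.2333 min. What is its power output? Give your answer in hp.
P = W/t = 4897 J / 14 s = 349.8 W = 0.4691 hp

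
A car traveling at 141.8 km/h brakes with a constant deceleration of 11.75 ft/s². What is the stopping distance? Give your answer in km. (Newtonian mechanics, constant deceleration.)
d = v₀² / (2a) (with unit conversion) = 0.2166 km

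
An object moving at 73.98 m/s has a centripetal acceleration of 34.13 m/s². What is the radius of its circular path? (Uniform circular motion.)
r = v²/a_c = 73.98²/34.13 = 160.36 m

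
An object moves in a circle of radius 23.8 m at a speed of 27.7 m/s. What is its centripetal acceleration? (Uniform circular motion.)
a_c = v²/r = 27.7²/23.8 = 767.29/23.8 = 32.24 m/s²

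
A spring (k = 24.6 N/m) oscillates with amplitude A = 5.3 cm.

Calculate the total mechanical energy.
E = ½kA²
E = ½kA² = ½×24.6×(0.053)² = 0.03455 J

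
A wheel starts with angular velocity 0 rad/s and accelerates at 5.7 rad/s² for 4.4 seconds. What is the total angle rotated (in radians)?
θ = ω₀t + ½αt² = 0×4.4 + ½×5.7×4.4² = 55.18 rad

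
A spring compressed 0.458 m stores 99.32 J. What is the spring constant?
PE = ½kx² → k = 2PE/x² = 2×99.32/0.458² = 947.0 N/m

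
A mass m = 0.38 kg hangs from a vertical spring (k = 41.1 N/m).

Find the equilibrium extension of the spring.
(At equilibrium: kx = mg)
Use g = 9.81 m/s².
x_eq = mg/k = 0.38×9.81/41.1 = 0.0907 m = 9.07 cm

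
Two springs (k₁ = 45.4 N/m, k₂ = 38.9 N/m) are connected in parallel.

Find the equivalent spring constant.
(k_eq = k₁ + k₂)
k_eq = k₁ + k₂ = 45.4 + 38.9 = 84.3 N/m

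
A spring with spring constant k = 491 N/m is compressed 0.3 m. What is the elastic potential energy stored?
PE = ½kx² = ½×491×0.3² = 22.09 J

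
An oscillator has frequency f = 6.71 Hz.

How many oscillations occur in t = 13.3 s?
n = f×t = 6.71×13.3 = 89.24 oscillations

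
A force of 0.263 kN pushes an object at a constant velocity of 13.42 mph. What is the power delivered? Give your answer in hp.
P = Fv = 263 N × 5.999 m/s = 1578 W = 2.116 hp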